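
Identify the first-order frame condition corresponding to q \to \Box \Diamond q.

This is the B axiom.
It corresponds to symmetry: \forall x \forall y (Rxy \to Ryx).

symmetry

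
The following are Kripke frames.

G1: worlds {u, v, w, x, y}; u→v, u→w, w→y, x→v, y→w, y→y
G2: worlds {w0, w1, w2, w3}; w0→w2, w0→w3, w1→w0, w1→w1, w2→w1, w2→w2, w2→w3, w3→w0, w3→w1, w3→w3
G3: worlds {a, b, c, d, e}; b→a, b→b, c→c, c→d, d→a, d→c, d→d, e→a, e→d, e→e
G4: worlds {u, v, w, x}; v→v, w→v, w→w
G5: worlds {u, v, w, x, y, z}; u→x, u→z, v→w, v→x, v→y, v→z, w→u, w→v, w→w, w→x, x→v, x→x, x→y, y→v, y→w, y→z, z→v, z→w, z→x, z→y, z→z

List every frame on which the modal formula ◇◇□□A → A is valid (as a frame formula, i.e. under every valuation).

G2

The schema corresponds to a generalized confluence (Geach) condition: ∀x ∀y (xR²y → ∃w (yR²w ∧ x = w)).
G1: fails — uR²y but no t with yR²t and u=t.
G2: condition met.
G3: fails — bR²a but no w with aR²w and b=w.
G4: fails — wR²v but no t with vR²t and w=t.
G5: fails — uR²x but no t with xR²t and u=t.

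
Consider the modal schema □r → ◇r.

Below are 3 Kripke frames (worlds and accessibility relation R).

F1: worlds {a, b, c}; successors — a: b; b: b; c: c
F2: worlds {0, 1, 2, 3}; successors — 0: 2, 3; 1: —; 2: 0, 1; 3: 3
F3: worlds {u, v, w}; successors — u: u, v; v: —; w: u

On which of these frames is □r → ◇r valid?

F1

This is the axiom for seriality; its first-order frame correspondent is ∀x ∃y Rxy.
F1: ✓.
F2: fails — world 1 has no successor.
F3: fails — world v has no successor.
Valid on: F1.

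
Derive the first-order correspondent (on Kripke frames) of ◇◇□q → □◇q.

∀x ∀y ∀z ((xR²y ∧ xRz) → ∃w (yRw ∧ zRw))

This is a Sahlqvist (Geach-type) schema ◇^2□^1q → □^1◇^1q.
First-order correspondent: ∀x ∀y ∀z ((xR²y ∧ xRz) → ∃w (yRw ∧ zRw)).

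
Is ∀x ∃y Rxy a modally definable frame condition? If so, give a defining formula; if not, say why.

Yes, by □p → ◇p

The condition is seriality. A defining modal formula is □p → ◇p.
Suppose □p→◇p is valid. At any x set V(p)=W. Then □p at x, so ◇p at x, so x has a successor.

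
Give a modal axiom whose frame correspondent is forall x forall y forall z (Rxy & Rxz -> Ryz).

A defining formula is ◇ψ → □◇ψ (the 5 axiom).
Suppose ◇ψ→□◇ψ is valid. Take Rxy, Rxz and set V(ψ)={y}. Then ◇ψ at x, so □◇ψ at x, so ◇ψ at z, so some w with Rzw has ψ; w=y, i.e. Rzy. By symmetry of the argument, Ryz.

◇ψ → □◇ψ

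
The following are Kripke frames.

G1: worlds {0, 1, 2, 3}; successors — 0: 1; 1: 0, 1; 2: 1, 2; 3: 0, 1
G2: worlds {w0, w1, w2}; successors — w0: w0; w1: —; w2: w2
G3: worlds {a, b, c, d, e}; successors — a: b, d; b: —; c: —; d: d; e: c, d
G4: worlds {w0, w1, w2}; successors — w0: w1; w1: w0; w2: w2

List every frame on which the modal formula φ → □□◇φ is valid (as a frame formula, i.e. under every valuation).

Frame correspondent (Sahlqvist): ∀x ∀z (xR²z → ∃w (x = w ∧ zRw)) — i.e. a generalized confluence (Geach) condition.
G1: fails — 0R²0 but no w with 0=w and 0Rw.
G2: condition met.
G3: fails — aR²d but no w with a=w and dRw.
G4: fails — w0R²w0 but no w with w0=w and w0Rw.
Valid on: G2.

G2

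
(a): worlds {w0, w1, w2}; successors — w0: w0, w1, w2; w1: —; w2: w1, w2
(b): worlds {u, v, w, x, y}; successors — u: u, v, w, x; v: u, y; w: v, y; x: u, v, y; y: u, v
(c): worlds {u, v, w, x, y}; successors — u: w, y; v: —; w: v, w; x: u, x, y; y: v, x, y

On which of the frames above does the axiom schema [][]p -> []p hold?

This is the axiom for density; its first-order frame correspondent is forall x forall y (Rxy -> exists z (Rxz & Rzy)).
(a): holds.
(b): fails — Rvy but no z with Rvz and Rzy.
(c): holds.

(a), (c)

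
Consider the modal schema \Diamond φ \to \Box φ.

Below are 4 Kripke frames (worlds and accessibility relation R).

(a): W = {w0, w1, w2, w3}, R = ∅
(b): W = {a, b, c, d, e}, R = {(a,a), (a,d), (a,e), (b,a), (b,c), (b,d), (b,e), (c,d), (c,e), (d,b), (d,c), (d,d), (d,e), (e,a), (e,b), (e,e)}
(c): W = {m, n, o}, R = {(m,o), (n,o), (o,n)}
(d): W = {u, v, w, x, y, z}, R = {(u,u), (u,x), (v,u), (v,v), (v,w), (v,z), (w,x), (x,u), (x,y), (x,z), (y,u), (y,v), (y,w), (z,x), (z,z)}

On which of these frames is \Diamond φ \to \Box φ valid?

The schema corresponds to partial functionality: \forall x \forall y \forall z (Rxy \wedge Rxz \to y = z).
(a): holds.
(b): fails — a sees both a and d.
(c): holds.
(d): fails — u sees both u and x.

(a), (c)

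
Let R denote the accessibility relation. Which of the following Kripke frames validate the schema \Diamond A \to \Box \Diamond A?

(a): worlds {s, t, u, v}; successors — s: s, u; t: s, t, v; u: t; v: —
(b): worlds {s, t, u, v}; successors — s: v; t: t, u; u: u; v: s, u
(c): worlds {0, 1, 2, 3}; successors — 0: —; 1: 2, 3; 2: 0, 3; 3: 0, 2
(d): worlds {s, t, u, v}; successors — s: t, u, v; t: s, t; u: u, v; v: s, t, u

Frame correspondent (Sahlqvist): \forall x \forall y \forall z (Rxy \wedge Rxz \to Ryz) — i.e. the Euclidean property.
(a): fails — Rsu and Rsu but not Ruu.
(b): fails — Rsv and Rsv but not Rvv.
(c): fails — R12 and R12 but not R22.
(d): fails — Rsv and Rsv but not Rvv.
Valid on no frame.

none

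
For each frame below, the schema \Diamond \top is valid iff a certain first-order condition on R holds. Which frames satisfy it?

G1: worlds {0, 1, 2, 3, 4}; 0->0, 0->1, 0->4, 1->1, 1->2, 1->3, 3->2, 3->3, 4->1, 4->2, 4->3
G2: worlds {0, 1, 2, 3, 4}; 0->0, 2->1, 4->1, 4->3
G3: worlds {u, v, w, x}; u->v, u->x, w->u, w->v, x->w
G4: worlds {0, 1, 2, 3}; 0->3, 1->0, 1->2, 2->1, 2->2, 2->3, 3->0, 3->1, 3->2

G4

Frame correspondent (Sahlqvist): \forall x \exists y Rxy — i.e. seriality.
G1: fails — world 2 has no successor.
G2: fails — world 1 has no successor.
G3: fails — world v has no successor.
G4: ✓.
Valid on: G4.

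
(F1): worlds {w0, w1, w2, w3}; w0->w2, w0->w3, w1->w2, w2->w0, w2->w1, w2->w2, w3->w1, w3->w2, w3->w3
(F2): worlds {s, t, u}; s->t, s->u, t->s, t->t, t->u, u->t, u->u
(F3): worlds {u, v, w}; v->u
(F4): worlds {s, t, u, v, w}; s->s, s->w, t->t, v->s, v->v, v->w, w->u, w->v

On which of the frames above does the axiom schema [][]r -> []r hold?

(F1), (F2)

The schema corresponds to density: forall x forall y (Rxy -> exists z (Rxz & Rzy)).
(F1): holds.
(F2): holds.
(F3): fails — Rvu but no z with Rvz and Rzu.
(F4): fails — Rwu but no z with Rwz and Rzu.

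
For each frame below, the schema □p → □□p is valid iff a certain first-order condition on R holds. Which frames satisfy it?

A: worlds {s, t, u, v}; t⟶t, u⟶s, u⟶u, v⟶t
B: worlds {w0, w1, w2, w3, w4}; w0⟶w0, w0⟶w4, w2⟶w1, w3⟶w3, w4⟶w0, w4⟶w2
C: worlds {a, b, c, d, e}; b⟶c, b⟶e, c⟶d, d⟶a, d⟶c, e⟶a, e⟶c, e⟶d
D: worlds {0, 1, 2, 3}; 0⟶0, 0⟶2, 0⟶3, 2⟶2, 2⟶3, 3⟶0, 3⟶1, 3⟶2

A

The schema corresponds to transitivity: ∀x ∀y ∀z (Rxy ∧ Ryz → Rxz).
A: satisfies the condition.
B: fails — Rw0w4 and Rw4w2 but not Rw0w2.
C: fails — Rbc and Rcd but not Rbd.
D: fails — R32 and R23 but not R33.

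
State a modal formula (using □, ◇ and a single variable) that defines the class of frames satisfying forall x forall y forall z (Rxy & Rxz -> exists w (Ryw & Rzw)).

This is convergence; the standard corresponding axiom is .2: ◇□p → □◇p.
Suppose ◇□p→□◇p is valid. Take Rxy, Rxz and set V(p)={w : Ryw}. Then □p at y so ◇□p at x, so □◇p at x, so ◇p at z, giving w with Rzw and Ryw.

◇□p → □◇p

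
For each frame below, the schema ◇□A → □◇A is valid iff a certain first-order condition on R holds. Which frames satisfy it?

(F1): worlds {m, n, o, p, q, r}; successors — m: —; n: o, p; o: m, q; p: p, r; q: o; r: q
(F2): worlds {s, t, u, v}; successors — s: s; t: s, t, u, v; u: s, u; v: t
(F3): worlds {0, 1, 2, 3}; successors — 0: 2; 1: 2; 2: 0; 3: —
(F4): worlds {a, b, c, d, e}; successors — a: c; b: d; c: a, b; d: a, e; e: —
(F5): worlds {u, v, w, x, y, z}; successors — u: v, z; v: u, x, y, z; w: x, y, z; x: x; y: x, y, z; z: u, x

This is the axiom for convergence; its first-order frame correspondent is ∀x ∀y ∀z (Rxy ∧ Rxz → ∃w (Ryw ∧ Rzw)).
(F1): fails — Rno and Rnp but o and p have no common successor.
(F2): fails — Rtv and Rts but v and s have no common successor.
(F3): satisfies the condition.
(F4): fails — Rcb and Rca but b and a have no common successor.
(F5): fails — Rvz and Rvu but z and u have no common successor.
Valid on: (F3).

(F3)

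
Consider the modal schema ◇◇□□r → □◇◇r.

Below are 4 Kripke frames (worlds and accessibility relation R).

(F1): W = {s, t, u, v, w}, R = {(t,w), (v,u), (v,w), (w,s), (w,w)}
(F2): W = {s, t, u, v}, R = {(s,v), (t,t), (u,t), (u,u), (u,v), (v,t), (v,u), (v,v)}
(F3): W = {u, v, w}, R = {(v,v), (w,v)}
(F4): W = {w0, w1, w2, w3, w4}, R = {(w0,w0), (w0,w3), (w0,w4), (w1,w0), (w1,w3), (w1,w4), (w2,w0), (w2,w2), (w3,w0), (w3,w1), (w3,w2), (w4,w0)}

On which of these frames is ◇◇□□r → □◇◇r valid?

(F2), (F3), (F4)

Frame correspondent (Sahlqvist): ∀x ∀y ∀z ((xR²y ∧ xRz) → ∃w (yR²w ∧ zR²w)) — i.e. a generalized confluence (Geach) condition.
(F1): fails — tR²s, tRw but no w* with sR²w* and wR²w*.
(F2): ✓.
(F3): ✓.
(F4): ✓.
Valid on: (F2), (F3), (F4).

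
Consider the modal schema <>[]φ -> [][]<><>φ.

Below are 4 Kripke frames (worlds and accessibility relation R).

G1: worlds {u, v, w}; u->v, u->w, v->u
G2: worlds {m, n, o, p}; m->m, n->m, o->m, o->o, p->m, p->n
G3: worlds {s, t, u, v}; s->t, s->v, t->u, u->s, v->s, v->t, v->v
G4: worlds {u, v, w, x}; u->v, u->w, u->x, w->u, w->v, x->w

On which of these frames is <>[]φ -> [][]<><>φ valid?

Frame correspondent (Sahlqvist): forall x forall y forall z ((xRy & x R^2 z) -> exists w (yRw & z R^2 w)) — i.e. a generalized confluence (Geach) condition.
G1: fails — uRw, uR²u but no t with wRt and uR²t.
G2: holds.
G3: fails — sRt, sR²t but no w with tRw and tR²w.
G4: fails — uRv, uR²u but no t with vRt and uR²t.

G2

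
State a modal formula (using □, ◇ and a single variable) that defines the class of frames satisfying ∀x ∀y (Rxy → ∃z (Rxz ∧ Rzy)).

□□ψ → □ψ

This is density; the standard corresponding axiom is C4: □□ψ → □ψ.
Suppose □□ψ→□ψ is valid. Take Rxy and set V(ψ)={w : xR²w}. Then □□ψ at x, so □ψ at x, so ψ at y, i.e. ∃z(Rxz∧Rzy).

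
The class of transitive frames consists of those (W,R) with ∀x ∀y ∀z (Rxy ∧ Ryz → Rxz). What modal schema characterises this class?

This is transitivity; the standard corresponding axiom is 4: □p → □□p.

□p → □□p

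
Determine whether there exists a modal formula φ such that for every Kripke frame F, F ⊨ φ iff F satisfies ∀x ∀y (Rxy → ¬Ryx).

No

Any modally definable frame class is closed under surjective bounded morphisms.
The 4-cycle (worlds s,t,u,v with s→t→u→v→s) is asymmetric. Mapping every world to a single reflexive point • is a surjective bounded morphism, and the reflexive point is not asymmetric (R•• but asymmetry requires ¬R••).
Hence asymmetry is not modally definable.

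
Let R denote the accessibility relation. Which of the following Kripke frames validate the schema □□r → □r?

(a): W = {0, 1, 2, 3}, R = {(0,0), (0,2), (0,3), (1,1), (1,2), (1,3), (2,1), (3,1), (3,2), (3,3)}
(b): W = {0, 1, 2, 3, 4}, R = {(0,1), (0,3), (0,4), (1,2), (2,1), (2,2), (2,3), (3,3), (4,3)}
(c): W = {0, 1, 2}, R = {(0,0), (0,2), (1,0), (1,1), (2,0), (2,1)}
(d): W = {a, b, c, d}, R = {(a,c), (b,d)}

(a), (c)

The schema corresponds to density: ∀x ∀y (Rxy → ∃z (Rxz ∧ Rzy)).
(a): ✓.
(b): fails — R01 but no z with R0z and Rz1.
(c): ✓.
(d): fails — Rac but no z with Raz and Rzc.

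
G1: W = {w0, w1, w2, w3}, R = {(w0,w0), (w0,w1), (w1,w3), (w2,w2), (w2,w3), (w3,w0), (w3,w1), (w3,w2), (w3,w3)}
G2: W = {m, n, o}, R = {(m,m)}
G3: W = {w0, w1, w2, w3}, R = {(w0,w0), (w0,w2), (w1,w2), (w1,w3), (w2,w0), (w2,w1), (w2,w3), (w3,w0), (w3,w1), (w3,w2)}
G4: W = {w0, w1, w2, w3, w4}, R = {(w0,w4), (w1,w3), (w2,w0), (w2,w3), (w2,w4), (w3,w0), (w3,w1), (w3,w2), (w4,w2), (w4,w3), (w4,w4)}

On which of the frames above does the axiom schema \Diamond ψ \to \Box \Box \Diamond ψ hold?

The schema corresponds to a generalized confluence (Geach) condition: \forall x \forall y \forall z ((xRy \wedge x R^2 z) \to \exists w (y = w \wedge zRw)).
G1: fails — w0Rw0, w0R²w1 but no w with w0=w and w1Rw.
G2: ✓.
G3: fails — w0Rw0, w0R²w1 but no w with w0=w and w1Rw.
G4: fails — w0Rw4, w0R²w3 but no w with w4=w and w3Rw.
Valid on: G2.

G2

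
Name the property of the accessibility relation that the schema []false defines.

emptiness of R: forall x forall y ~Rxy

□⊥ is valid iff no world has any successor (otherwise □⊥ fails at any world with one).
Conversely, on a frame with emptiness of R the schema holds at every world under every valuation.
So the correspondent is emptiness of R.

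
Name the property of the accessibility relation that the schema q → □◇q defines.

This schema is the B axiom.
Its frame correspondent is symmetry — ∀x ∀y (Rxy → Ryx).

symmetry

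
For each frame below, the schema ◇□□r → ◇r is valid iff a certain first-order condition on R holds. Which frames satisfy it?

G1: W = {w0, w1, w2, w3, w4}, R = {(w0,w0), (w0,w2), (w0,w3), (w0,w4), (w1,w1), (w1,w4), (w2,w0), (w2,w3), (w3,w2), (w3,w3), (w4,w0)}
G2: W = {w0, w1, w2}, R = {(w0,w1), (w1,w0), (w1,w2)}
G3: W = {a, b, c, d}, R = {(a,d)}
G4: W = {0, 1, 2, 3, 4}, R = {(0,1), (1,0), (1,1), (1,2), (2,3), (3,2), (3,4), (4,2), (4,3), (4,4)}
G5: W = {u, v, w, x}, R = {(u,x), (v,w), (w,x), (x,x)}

This is the axiom for a generalized confluence (Geach) condition; its first-order frame correspondent is ∀x ∀y (xRy → ∃w (yR²w ∧ xRw)).
G1: condition met.
G2: fails — w1Rw2 but no w with w2R²w and w1Rw.
G3: fails — aRd but no w with dR²w and aRw.
G4: condition met.
G5: fails — vRw but no t with wR²t and vRt.

G1, G4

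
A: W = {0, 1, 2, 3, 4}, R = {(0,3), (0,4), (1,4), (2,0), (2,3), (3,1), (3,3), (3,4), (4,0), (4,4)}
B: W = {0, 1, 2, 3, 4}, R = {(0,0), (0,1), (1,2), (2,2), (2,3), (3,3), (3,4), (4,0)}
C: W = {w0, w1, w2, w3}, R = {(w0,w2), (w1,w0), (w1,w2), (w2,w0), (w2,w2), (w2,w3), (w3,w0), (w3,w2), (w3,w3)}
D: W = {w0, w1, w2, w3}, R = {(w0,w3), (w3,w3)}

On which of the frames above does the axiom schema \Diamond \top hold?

A, B, C

This is the axiom for seriality; its first-order frame correspondent is \forall x \exists y Rxy.
A: ✓.
B: ✓.
C: ✓.
D: fails — world w1 has no successor.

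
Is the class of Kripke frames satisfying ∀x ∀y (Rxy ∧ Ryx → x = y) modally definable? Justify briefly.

Modal frame validity is preserved under surjective bounded morphisms.
The 4-cycle (worlds a,b,c,d with a→b→c→d→a) is antisymmetric. Sending even-indexed worlds to • and odd-indexed worlds to ∘ is a surjective bounded morphism onto the two-world frame with •↔∘, which is not antisymmetric.
Hence antisymmetry is not modally definable.

Not definable by any modal formula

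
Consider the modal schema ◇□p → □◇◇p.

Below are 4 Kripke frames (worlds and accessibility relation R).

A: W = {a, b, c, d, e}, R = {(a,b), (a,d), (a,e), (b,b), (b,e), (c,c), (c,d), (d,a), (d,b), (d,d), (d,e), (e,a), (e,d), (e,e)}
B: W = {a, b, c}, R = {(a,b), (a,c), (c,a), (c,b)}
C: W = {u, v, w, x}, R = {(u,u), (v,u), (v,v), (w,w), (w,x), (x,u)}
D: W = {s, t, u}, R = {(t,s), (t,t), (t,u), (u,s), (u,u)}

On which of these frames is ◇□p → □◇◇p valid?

A

Frame correspondent (Sahlqvist): ∀x ∀y ∀z ((xRy ∧ xRz) → ∃w (yRw ∧ zR²w)) — i.e. a generalized confluence (Geach) condition.
A: holds.
B: fails — aRb, aRb but no w with bRw and bR²w.
C: fails — wRw, wRx but no t with wRt and xR²t.
D: fails — tRs, tRs but no w with sRw and sR²w.
Valid on: A.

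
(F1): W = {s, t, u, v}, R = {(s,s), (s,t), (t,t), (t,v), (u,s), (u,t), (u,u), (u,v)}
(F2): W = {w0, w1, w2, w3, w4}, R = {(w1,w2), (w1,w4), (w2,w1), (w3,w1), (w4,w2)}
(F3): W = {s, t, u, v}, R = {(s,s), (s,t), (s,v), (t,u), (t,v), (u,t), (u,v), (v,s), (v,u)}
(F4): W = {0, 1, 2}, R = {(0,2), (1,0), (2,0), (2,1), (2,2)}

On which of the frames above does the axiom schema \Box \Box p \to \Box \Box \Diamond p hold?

(F3), (F4)

This is the axiom for a generalized confluence (Geach) condition; its first-order frame correspondent is \forall x \forall z (x R^2 z \to \exists w (x R^2 w \wedge zRw)).
(F1): fails — sR²v but no w with sR²w and vRw.
(F2): fails — w2R²w2 but no w with w2R²w and w2Rw.
(F3): ✓.
(F4): ✓.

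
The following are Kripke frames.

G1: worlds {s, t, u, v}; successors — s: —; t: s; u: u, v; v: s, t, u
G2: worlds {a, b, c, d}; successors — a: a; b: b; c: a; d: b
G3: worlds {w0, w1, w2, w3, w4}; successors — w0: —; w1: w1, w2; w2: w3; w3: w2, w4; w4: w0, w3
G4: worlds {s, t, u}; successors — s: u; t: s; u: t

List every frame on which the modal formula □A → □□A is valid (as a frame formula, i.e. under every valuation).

G2

Frame correspondent (Sahlqvist): ∀x ∀y ∀z (Rxy ∧ Ryz → Rxz) — i.e. transitivity.
G1: fails — Ruv and Rvt but not Rut.
G2: satisfies the condition.
G3: fails — Rw1w2 and Rw2w3 but not Rw1w3.
G4: fails — Rsu and Rut but not Rst.
Valid on: G2.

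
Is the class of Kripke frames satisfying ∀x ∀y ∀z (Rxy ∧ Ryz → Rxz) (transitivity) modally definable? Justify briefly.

The condition is transitivity. A defining modal formula is □r → □□r.
Suppose □r→□□r is valid. Take Rxy, Ryz and set V(r)={w : Rxw}. Then □r at x, so □□r at x, so □r at y, so r at z, i.e. Rxz.

Yes, by □r → □□r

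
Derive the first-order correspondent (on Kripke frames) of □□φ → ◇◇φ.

∀x ∃w (xR²w ∧ xR²w)

This is a Sahlqvist (Geach-type) schema ◇^0□^2φ → □^0◇^2φ.
Minimal-valuation argument: fix x; take any y with xR^0y and any z with xR^0z. Set V(φ) to the set of worlds R-reachable from y in exactly 2 steps. Then □^2φ holds at y, so the antecedent holds at x; validity forces ◇^2φ at z, giving a w with zR^2w and yR^2w.
First-order correspondent: ∀x ∃w (xR²w ∧ xR²w).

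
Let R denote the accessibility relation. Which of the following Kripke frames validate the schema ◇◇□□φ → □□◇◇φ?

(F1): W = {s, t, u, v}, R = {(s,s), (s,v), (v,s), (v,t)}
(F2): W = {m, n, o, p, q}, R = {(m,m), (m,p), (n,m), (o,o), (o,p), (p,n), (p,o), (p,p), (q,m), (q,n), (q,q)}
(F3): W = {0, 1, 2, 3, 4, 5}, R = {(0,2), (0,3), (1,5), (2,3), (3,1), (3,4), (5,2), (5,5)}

The schema corresponds to a generalized confluence (Geach) condition: ∀x ∀y ∀z ((xR²y ∧ xR²z) → ∃w (yR²w ∧ zR²w)).
(F1): fails — sR²s, sR²t but no w with sR²w and tR²w.
(F2): condition met.
(F3): fails — 0R²1, 0R²4 but no w with 1R²w and 4R²w.

(F2)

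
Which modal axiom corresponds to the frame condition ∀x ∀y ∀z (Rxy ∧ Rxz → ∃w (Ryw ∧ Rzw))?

A defining formula is ◇□r → □◇r (the .2 axiom).
Suppose ◇□r→□◇r is valid. Take Rxy, Rxz and set V(r)={w : Ryw}. Then □r at y so ◇□r at x, so □◇r at x, so ◇r at z, giving w with Rzw and Ryw.

◇□r → □◇r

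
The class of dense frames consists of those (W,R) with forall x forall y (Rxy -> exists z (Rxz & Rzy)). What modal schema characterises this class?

The condition is density. The C4 schema □□s → □s defines it.
Suppose □□s→□s is valid. Take Rxy and set V(s)={w : xR²w}. Then □□s at x, so □s at x, so s at y, i.e. ∃z(Rxz∧Rzy).

□□s → □s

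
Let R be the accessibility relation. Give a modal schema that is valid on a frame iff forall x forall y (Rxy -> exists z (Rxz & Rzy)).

The condition is density. The C4 schema □□ψ → □ψ defines it.
Suppose □□ψ→□ψ is valid. Take Rxy and set V(ψ)={w : xR²w}. Then □□ψ at x, so □ψ at x, so ψ at y, i.e. ∃z(Rxz∧Rzy).

□□ψ → □ψ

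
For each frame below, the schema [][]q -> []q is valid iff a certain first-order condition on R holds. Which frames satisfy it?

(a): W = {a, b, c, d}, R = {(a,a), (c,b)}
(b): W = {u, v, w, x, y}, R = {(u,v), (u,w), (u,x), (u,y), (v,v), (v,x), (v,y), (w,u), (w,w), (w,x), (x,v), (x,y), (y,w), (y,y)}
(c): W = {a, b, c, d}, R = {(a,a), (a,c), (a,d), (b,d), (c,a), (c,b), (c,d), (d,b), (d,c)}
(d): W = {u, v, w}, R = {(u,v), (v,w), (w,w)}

(b)

Frame correspondent (Sahlqvist): forall x forall y (Rxy -> exists z (Rxz & Rzy)) — i.e. density.
(a): fails — Rcb but no z with Rcz and Rzb.
(b): ✓.
(c): fails — Rdc but no z with Rdz and Rzc.
(d): fails — Ruv but no z with Ruz and Rzv.
Valid on: (b).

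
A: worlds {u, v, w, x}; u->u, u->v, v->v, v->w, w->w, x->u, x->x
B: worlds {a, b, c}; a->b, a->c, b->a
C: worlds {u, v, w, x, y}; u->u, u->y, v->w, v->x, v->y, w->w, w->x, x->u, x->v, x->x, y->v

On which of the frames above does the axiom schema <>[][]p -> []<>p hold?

Frame correspondent (Sahlqvist): forall x forall y forall z ((xRy & xRz) -> exists w (y R^2 w & zRw)) — i.e. a generalized confluence (Geach) condition.
A: condition met.
B: fails — aRb, aRb but no w with bR²w and bRw.
C: fails — uRy, uRy but no t with yR²t and yRt.
Valid on: A.

A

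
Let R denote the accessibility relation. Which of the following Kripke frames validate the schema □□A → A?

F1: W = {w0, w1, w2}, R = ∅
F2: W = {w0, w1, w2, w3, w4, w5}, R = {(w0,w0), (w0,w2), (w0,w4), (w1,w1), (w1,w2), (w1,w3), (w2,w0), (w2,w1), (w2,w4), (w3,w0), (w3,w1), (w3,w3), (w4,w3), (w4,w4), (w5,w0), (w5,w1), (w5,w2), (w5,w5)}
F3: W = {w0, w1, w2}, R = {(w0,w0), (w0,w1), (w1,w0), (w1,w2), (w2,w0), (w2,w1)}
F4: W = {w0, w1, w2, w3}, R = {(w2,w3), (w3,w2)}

Frame correspondent (Sahlqvist): ∀x ∃w (xR²w ∧ x = w) — i.e. a generalized confluence (Geach) condition.
F1: fails — at w0 but no w with w0R²w and w0=w.
F2: satisfies the condition.
F3: satisfies the condition.
F4: fails — at w0 but no w with w0R²w and w0=w.
Valid on: F2, F3.

F2, F3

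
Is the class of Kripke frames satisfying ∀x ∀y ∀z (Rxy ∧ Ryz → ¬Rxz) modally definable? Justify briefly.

Any modally definable frame class is closed under surjective bounded morphisms.
The 5-cycle (worlds s,t,u,v,w with s→t→u→v→w→s) is intransitive. Mapping every world to a single reflexive point • is a surjective bounded morphism; the reflexive point is not intransitive (R••∧R•• but R••).
So the class is not modally definable.

Not modally definable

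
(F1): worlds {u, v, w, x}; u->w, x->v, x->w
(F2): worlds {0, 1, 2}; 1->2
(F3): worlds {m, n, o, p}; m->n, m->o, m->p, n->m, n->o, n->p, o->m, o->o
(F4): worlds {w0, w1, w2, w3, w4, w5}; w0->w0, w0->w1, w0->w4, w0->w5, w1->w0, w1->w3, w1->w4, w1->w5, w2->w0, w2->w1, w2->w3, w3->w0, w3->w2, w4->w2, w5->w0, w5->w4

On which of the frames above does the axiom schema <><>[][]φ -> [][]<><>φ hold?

(F1), (F2), (F4)

This is the axiom for a generalized confluence (Geach) condition; its first-order frame correspondent is forall x forall y forall z ((x R^2 y & x R^2 z) -> exists w (y R^2 w & z R^2 w)).
(F1): condition met.
(F2): condition met.
(F3): fails — mR²m, mR²p but no w with mR²w and pR²w.
(F4): condition met.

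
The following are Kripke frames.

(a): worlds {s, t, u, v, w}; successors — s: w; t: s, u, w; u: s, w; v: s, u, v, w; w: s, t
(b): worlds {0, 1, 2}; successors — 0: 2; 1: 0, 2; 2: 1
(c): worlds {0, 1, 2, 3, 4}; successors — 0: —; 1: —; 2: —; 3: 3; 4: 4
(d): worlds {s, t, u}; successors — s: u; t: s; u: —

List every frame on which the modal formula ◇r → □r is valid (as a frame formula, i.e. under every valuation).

This is the axiom for partial functionality; its first-order frame correspondent is ∀x ∀y ∀z (Rxy ∧ Rxz → y = z).
(a): fails — t sees both s and u.
(b): fails — 1 sees both 0 and 2.
(c): ✓.
(d): ✓.
Valid on: (c), (d).

(c), (d)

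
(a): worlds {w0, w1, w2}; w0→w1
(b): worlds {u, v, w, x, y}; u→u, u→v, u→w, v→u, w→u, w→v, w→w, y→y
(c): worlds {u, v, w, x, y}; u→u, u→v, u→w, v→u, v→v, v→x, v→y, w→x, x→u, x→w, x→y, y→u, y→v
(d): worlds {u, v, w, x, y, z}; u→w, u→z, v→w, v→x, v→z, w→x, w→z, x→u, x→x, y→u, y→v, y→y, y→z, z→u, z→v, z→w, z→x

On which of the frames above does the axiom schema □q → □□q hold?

This is the axiom for transitivity; its first-order frame correspondent is ∀x ∀y ∀z (Rxy ∧ Ryz → Rxz).
(a): condition met.
(b): fails — Rvu and Ruv but not Rvv.
(c): fails — Ruv and Rvx but not Rux.
(d): fails — Ruz and Rzx but not Rux.

(a)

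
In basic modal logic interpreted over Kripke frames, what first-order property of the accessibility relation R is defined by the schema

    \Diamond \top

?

This schema is equivalent to the D axiom □p → ◇p.
It corresponds to seriality: \forall x \exists y Rxy.

Seriality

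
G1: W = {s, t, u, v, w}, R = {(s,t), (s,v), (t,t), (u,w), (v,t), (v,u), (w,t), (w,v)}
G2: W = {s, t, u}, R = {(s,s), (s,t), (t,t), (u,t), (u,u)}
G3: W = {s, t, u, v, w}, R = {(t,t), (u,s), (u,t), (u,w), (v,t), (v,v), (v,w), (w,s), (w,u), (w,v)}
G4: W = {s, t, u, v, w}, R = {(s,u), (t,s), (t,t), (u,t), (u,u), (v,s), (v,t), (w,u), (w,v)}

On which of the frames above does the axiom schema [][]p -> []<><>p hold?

G1, G2, G4

The schema corresponds to a generalized confluence (Geach) condition: forall x forall z (xRz -> exists w (x R^2 w & z R^2 w)).
G1: ✓.
G2: ✓.
G3: fails — uRs but no w* with uR²w* and sR²w*.
G4: ✓.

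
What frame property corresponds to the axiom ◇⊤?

Seriality

◇⊤ holds at w iff w has a successor, so frame-validity of ◇⊤ is exactly seriality. Equivalently via □p → ◇p:
Suppose □p→◇p is valid. At any x set V(p)=W. Then □p at x, so ◇p at x, so x has a successor.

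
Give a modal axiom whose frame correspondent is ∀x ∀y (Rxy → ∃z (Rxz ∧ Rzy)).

The condition is density. The C4 schema □□r → □r defines it.
Suppose □□r→□r is valid. Take Rxy and set V(r)={w : xR²w}. Then □□r at x, so □r at x, so r at y, i.e. ∃z(Rxz∧Rzy).

□□r → □r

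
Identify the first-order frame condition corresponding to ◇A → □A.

Partial functionality

This is the CD axiom.
It corresponds to partial functionality: ∀x ∀y ∀z (Rxy ∧ Rxz → y = z).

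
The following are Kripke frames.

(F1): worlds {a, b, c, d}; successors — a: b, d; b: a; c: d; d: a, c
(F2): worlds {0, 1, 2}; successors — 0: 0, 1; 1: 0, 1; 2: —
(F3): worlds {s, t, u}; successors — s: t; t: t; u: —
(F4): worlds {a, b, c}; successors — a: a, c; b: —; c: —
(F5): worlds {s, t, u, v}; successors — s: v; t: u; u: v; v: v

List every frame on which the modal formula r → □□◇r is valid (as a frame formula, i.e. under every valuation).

(F2)

This is the axiom for a generalized confluence (Geach) condition; its first-order frame correspondent is ∀x ∀z (xR²z → ∃w (x = w ∧ zRw)).
(F1): fails — aR²a but no w with a=w and aRw.
(F2): ✓.
(F3): fails — sR²t but no w with s=w and tRw.
(F4): fails — aR²c but no w with a=w and cRw.
(F5): fails — sR²v but no w with s=w and vRw.
Valid on: (F2).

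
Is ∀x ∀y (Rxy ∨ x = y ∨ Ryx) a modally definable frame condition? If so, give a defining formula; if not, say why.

Not definable by any modal formula

Any modally definable frame class is closed under disjoint unions.
Take 3 disjoint single-world reflexive frames: each is trivially connected, but their disjoint union has 3 worlds with no edge between distinct components, so it is not connected.
So no modal formula (or set of formulas) defines exactly the connected frames.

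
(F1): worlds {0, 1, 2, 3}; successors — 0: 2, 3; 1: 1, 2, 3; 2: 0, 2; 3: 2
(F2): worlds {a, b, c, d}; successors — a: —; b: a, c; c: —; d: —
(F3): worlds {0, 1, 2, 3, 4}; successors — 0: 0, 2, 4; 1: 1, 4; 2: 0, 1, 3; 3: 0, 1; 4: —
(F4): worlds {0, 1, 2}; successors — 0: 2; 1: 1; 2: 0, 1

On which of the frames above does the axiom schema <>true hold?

The schema corresponds to seriality: forall x exists y Rxy.
(F1): holds.
(F2): fails — world a has no successor.
(F3): fails — world 4 has no successor.
(F4): holds.
Valid on: (F1), (F4).

(F1), (F4)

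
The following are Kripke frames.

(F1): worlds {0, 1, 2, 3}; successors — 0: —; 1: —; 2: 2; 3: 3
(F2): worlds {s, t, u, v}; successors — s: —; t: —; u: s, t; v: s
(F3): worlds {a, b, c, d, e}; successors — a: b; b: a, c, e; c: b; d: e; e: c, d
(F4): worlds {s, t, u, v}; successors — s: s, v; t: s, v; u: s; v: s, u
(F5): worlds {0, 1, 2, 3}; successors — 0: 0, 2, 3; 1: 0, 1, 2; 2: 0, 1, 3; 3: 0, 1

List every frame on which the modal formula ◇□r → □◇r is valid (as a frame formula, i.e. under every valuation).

(F1), (F4), (F5)

Frame correspondent (Sahlqvist): ∀x ∀y ∀z (Rxy ∧ Rxz → ∃w (Ryw ∧ Rzw)) — i.e. convergence.
(F1): satisfies the condition.
(F2): fails — Rus and Rus but s and s have no common successor.
(F3): fails — Rbc and Rbe but c and e have no common successor.
(F4): satisfies the condition.
(F5): satisfies the condition.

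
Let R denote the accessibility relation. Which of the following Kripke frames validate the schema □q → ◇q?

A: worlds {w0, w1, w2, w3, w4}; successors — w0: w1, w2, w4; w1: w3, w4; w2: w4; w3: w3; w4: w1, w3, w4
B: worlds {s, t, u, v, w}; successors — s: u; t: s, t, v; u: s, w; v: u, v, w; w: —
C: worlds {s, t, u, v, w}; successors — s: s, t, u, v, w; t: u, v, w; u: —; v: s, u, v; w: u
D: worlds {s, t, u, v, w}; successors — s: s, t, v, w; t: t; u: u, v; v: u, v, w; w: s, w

The schema corresponds to seriality: ∀x ∃y Rxy.
A: condition met.
B: fails — world w has no successor.
C: fails — world u has no successor.
D: condition met.

A, D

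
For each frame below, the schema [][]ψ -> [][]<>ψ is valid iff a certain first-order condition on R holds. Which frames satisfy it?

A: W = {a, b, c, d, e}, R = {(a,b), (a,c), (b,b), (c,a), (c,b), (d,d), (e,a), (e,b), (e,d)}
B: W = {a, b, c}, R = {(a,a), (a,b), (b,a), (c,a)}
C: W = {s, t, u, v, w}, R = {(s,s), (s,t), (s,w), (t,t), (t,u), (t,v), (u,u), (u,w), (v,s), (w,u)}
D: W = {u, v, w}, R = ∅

Frame correspondent (Sahlqvist): forall x forall z (x R^2 z -> exists w (x R^2 w & zRw)) — i.e. a generalized confluence (Geach) condition.
A: satisfies the condition.
B: satisfies the condition.
C: fails — vR²w but no w* with vR²w* and wRw*.
D: satisfies the condition.

A, B, D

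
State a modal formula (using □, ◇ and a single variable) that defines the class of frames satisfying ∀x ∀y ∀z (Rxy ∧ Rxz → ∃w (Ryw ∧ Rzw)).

◇□q → □◇q

This is convergence; the standard corresponding axiom is .2: ◇□q → □◇q.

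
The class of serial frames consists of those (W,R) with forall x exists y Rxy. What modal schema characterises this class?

A defining formula is □ψ → ◇ψ (the D axiom).

□ψ → ◇ψ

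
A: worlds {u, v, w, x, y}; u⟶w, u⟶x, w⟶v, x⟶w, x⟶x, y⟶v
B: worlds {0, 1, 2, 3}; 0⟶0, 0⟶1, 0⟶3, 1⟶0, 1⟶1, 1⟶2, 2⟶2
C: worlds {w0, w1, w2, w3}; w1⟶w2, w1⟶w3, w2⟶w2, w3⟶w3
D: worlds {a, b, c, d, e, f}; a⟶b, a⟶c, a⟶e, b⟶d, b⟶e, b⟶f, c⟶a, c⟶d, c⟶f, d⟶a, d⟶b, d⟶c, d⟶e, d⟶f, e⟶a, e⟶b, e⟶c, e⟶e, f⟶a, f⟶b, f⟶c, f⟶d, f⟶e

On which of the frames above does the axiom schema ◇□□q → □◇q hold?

Frame correspondent (Sahlqvist): ∀x ∀y ∀z ((xRy ∧ xRz) → ∃w (yR²w ∧ zRw)) — i.e. a generalized confluence (Geach) condition.
A: fails — uRw, uRw but no t with wR²t and wRt.
B: fails — 0R0, 0R3 but no w with 0R²w and 3Rw.
C: fails — w1Rw2, w1Rw3 but no w with w2R²w and w3Rw.
D: holds.
Valid on: D.

D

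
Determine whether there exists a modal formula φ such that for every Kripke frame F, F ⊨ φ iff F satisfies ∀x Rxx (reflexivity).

The condition is reflexivity. A defining modal formula is □q → q.
Suppose □q→q is valid. At any x set V(q)={w : Rxw}. Then □q holds at x, so q holds at x, i.e. Rxx.

Definable; □q → q defines it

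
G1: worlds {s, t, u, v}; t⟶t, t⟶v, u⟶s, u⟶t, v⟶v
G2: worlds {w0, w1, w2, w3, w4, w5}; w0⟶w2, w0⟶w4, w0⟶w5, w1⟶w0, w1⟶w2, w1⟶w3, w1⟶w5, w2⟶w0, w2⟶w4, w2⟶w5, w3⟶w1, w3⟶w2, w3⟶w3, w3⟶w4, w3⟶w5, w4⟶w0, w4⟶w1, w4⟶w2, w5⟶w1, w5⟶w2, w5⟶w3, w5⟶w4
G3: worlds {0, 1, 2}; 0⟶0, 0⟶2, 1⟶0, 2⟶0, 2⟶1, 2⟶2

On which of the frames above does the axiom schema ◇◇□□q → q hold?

This is the axiom for a generalized confluence (Geach) condition; its first-order frame correspondent is ∀x ∀y (xR²y → ∃w (yR²w ∧ x = w)).
G1: fails — tR²v but no w with vR²w and t=w.
G2: fails — w1R²w4 but no w with w4R²w and w1=w.
G3: holds.

G3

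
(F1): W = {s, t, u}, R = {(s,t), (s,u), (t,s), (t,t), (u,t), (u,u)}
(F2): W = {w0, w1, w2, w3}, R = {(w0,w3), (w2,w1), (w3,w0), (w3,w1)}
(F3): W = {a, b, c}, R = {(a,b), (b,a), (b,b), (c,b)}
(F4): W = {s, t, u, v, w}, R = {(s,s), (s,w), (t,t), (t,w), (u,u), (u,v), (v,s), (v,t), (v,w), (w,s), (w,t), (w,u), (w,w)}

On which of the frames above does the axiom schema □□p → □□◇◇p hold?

This is the axiom for a generalized confluence (Geach) condition; its first-order frame correspondent is ∀x ∀z (xR²z → ∃w (xR²w ∧ zR²w)).
(F1): holds.
(F2): fails — w0R²w1 but no w with w0R²w and w1R²w.
(F3): holds.
(F4): holds.

(F1), (F3), (F4)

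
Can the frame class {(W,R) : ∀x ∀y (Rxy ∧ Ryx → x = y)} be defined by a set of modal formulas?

Not definable by any modal formula

If a class were modally definable it would be closed under surjective bounded morphisms (Goldblatt–Thomason).
The 6-cycle (worlds a,b,c,d,e,f with a→b→c→d→e→f→a) is antisymmetric. Sending even-indexed worlds to s and odd-indexed worlds to t is a surjective bounded morphism onto the two-world frame with s↔t, which is not antisymmetric.
So the class is not modally definable.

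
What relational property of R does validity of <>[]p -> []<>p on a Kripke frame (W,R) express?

convergence

Suppose ◇□p→□◇p is valid. Take Rxy, Rxz and set V(p)={w : Ryw}. Then □p at y so ◇□p at x, so □◇p at x, so ◇p at z, giving w with Rzw and Ryw.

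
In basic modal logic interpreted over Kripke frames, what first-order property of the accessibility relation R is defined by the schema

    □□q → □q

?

density

This schema is the C4 axiom.
It corresponds to density: ∀x ∀y (Rxy → ∃z (Rxz ∧ Rzy)).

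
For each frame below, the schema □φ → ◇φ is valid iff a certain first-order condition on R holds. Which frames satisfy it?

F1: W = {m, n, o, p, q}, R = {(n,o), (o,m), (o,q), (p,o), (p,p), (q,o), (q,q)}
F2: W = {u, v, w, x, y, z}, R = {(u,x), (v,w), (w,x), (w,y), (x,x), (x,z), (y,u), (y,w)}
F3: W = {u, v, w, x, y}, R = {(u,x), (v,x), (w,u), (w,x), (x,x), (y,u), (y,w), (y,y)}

The schema corresponds to seriality: ∀x ∃y Rxy.
F1: fails — world m has no successor.
F2: fails — world z has no successor.
F3: holds.

F3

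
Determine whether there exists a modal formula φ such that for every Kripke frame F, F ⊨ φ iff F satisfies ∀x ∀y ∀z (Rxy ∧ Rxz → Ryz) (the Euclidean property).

Yes — defined by ◇p → □◇p

This is a Sahlqvist condition; the 5 axiom ◇p → □◇p defines it.
Suppose ◇p→□◇p is valid. Take Rxy, Rxz and set V(p)={y}. Then ◇p at x, so □◇p at x, so ◇p at z, so some w with Rzw has p; w=y, i.e. Rzy. By symmetry of the argument, Ryz.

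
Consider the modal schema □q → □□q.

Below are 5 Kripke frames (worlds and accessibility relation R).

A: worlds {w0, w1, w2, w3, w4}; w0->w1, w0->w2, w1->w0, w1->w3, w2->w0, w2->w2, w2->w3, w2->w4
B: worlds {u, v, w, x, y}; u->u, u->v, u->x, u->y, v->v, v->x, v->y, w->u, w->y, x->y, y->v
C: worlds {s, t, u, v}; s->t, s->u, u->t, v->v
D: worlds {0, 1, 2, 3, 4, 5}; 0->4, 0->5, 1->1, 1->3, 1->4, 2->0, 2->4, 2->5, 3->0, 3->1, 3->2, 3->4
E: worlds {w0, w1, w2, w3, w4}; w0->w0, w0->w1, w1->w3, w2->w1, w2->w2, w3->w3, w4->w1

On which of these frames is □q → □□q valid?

This is the axiom for transitivity; its first-order frame correspondent is ∀x ∀y ∀z (Rxy ∧ Ryz → Rxz).
A: fails — Rw1w0 and Rw0w1 but not Rw1w1.
B: fails — Rwu and Ruv but not Rwv.
C: satisfies the condition.
D: fails — R32 and R25 but not R35.
E: fails — Rw4w1 and Rw1w3 but not Rw4w3.

C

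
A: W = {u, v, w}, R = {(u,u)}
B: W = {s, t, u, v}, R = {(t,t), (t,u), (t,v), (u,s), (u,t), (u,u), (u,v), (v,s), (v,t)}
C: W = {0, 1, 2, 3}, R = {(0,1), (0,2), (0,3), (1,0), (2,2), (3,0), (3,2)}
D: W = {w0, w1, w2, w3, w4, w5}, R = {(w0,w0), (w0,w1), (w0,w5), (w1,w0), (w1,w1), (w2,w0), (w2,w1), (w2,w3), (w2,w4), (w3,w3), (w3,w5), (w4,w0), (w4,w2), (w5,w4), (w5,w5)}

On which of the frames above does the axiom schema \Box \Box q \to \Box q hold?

A

The schema corresponds to density: \forall x \forall y (Rxy \to \exists z (Rxz \wedge Rzy)).
A: ✓.
B: fails — Rvs but no z with Rvz and Rzs.
C: fails — R10 but no z with R1z and Rz0.
D: fails — Rw2w4 but no z with Rw2z and Rzw4.
Valid on: A.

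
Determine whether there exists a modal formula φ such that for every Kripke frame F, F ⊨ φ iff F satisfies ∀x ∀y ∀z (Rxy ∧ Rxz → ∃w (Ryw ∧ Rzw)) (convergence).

Yes: it is convergence, defined by the .2 schema ◇□q → □◇q.
Suppose ◇□q→□◇q is valid. Take Rxy, Rxz and set V(q)={w : Ryw}. Then □q at y so ◇□q at x, so □◇q at x, so ◇q at z, giving w with Rzw and Ryw.

Yes — defined by ◇□q → □◇q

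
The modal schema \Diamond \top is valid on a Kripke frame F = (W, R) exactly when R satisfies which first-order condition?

◇⊤ holds at w iff w has a successor, so frame-validity of ◇⊤ is exactly seriality. Equivalently via □r → ◇r:
Suppose □r→◇r is valid. At any x set V(r)=W. Then □r at x, so ◇r at x, so x has a successor.

seriality: \forall x \exists y Rxy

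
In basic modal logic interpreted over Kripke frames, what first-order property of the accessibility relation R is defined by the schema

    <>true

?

Seriality

This is a form of the D axiom.
It corresponds to seriality: forall x exists y Rxy.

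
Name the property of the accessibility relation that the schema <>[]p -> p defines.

This is a form of the B axiom.
Its frame correspondent is symmetry — forall x forall y (Rxy -> Ryx).

Symmetry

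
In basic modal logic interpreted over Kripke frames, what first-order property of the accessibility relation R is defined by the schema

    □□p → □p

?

density: ∀x ∀y (Rxy → ∃z (Rxz ∧ Rzy))

Suppose □□p→□p is valid. Take Rxy and set V(p)={w : xR²w}. Then □□p at x, so □p at x, so p at y, i.e. ∃z(Rxz∧Rzy).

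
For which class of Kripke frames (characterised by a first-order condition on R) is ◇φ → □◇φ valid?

This schema is the 5 axiom.
It corresponds to the Euclidean property: ∀x ∀y ∀z (Rxy ∧ Rxz → Ryz).

The Euclidean property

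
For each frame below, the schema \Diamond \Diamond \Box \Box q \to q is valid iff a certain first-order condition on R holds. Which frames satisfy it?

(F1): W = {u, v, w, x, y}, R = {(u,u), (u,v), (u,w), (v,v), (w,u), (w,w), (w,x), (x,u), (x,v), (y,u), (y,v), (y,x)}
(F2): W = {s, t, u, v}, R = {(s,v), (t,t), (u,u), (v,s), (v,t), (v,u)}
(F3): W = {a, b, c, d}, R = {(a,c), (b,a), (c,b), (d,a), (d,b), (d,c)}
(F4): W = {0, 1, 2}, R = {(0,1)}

Frame correspondent (Sahlqvist): \forall x \forall y (x R^2 y \to \exists w (y R^2 w \wedge x = w)) — i.e. a generalized confluence (Geach) condition.
(F1): fails — uR²v but no t with vR²t and u=t.
(F2): fails — sR²t but no w with tR²w and s=w.
(F3): fails — aR²b but no w with bR²w and a=w.
(F4): satisfies the condition.

(F4)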